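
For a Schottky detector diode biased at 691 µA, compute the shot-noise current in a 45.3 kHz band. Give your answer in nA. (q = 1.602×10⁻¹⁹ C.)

I_n = √(2qI·B)
2qI·B = 2 × 1.602×10⁻¹⁹ × 6.91×10⁻⁴ × 4.53×10⁴ = 1.00×10⁻¹⁷ A²
I_n = √(1.00×10⁻¹⁷) = 3.17×10⁻⁹ A = 3.17 nA

3.17 nA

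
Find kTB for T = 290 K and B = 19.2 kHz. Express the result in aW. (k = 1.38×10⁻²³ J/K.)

P_n = kTB = 1.38×10⁻²³ × 290 × 1.92×10⁴ = 7.68×10⁻¹⁷ W = 76.8 aW

76.8 aW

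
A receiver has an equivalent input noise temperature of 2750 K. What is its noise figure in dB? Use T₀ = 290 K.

F = 1 + T_e/T₀ = 1 + 2750/290 = 10.4828
NF = 10 log₁₀(10.4828) = 10.20 dB

10.20 dB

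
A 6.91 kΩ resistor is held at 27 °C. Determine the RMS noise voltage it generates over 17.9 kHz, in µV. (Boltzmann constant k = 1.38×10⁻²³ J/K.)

T = 27 °C + 273.15 = 300.15 K
V_n = √(4kTRB)
4kTRB = 4 × 1.38×10⁻²³ × 300.15 × 6.91×10³ × 1.79×10⁴ = 2.05×10⁻¹² V²
V_n = √(2.05×10⁻¹²) = 1.43×10⁻⁶ V = 1.43 µV

1.43 µV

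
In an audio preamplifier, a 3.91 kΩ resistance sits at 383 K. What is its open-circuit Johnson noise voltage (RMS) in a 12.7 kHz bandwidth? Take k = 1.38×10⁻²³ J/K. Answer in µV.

V_n = √(4kTRB)
4kTRB = 4 × 1.38×10⁻²³ × 383 × 3.91×10³ × 1.27×10⁴ = 1.05×10⁻¹² V²
V_n = √(1.05×10⁻¹²) = 1.02×10⁻⁶ V = 1.02 µV

1.02 µV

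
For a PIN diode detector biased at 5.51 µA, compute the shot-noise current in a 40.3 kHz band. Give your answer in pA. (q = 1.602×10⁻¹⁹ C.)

I_n = √(2qI·B)
2qI·B = 2 × 1.602×10⁻¹⁹ × 5.51×10⁻⁶ × 4.03×10⁴ = 7.11×10⁻²⁰ A²
I_n = √(7.11×10⁻²⁰) = 2.67×10⁻¹⁰ A = 267 pA

267 pA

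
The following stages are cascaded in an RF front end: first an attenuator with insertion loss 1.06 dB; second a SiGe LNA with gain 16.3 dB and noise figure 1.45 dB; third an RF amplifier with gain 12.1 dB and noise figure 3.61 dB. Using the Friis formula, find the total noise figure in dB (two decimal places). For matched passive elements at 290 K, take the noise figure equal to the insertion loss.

2.60 dB

Convert to linear (a loss of L dB is a gain of −L dB): F_i = 10^(NF_i/10), G_i = 10^(G_i,dB/10)
  Stage 1: F_1 = 10^(1.06/10) = 1.276, G_1 = 10^(−1.06/10) = 0.7834
  Stage 2: F_2 = 10^(1.45/10) = 1.396, G_2 = 10^(16.3/10) = 42.66
  Stage 3: F_3 = 10^(3.61/10) = 2.296, G_3 = 10^(12.1/10) = 16.22
Friis cascade:
  F = 1.276 + (1.396 − 1)/0.7834 + (2.296 − 1)/33.42 = 1.821
NF = 10 log₁₀(1.821) = 2.60 dB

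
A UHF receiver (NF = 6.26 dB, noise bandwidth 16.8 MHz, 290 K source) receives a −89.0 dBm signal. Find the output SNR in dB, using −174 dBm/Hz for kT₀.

6.5 dB

Noise floor: N = −174 + 10 log₁₀(B) + NF
10 log₁₀(1.68×10⁷) = 72.25 dB
N = −174 + 72.25 + 6.26 = −95.49 dBm
SNR = P_sig − N = −89.0 − (−95.49) = 6.49 dB → 6.5 dB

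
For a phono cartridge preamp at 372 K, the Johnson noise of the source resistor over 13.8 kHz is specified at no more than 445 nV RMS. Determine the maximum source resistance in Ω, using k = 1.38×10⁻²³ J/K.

699 Ω

Johnson–Nyquist: V_n = √(4kTRB) ⇒ R = V_n² / (4kTB)
4kTB = 4 × 1.38×10⁻²³ × 372 × 1.38×10⁴ = 2.83×10⁻¹⁶
R = (4.45×10⁻⁷)² / 2.83×10⁻¹⁶ = 6.99×10² Ω = 699 Ω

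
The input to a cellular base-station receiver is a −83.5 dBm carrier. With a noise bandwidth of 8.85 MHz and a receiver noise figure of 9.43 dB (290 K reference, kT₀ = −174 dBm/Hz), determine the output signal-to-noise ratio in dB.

11.6 dB

Noise floor: N = −174 + 10 log₁₀(B) + NF
10 log₁₀(8.85×10⁶) = 69.47 dB
N = −174 + 69.47 + 9.43 = −95.10 dBm
SNR = P_sig − N = −83.5 − (−95.10) = 11.60 dB → 11.6 dB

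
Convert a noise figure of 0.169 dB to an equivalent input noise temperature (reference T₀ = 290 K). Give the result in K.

F = 10^(0.169/10) = 1.03968
T_e = (F − 1)·T₀ = (1.03968 − 1) × 290 = 11.5 K

11.5 K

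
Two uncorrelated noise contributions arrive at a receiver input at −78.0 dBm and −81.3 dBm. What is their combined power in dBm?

−76.3 dBm

Convert to linear, add, convert back:
P₁ = 1.58×10⁻¹¹ W, P₂ = 7.41×10⁻¹² W
P_tot = 2.33×10⁻¹¹ W → 10 log₁₀(P_tot / 10⁻³) = −76.3 dBm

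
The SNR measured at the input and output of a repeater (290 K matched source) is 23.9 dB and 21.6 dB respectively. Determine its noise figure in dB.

2.3 dB

NF (dB) = SNR_in(dB) − SNR_out(dB) when the source is at T₀
NF = 23.9 − 21.6 = 2.3 dB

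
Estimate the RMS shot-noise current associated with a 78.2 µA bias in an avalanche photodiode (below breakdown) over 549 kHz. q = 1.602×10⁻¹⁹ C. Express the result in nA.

I_n = √(2qI·B)
2qI·B = 2 × 1.602×10⁻¹⁹ × 7.82×10⁻⁵ × 5.49×10⁵ = 1.38×10⁻¹⁷ A²
I_n = √(1.38×10⁻¹⁷) = 3.71×10⁻⁹ A = 3.71 nA

3.71 nA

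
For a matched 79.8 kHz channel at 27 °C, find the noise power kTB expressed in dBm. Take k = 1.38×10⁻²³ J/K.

T = 27 °C + 273.15 = 300.15 K
P_n = kTB = 1.38×10⁻²³ × 300.15 × 7.98×10⁴ = 3.31×10⁻¹⁶ W
In dBm: 10 log₁₀(3.31×10⁻¹⁶ / 10⁻³) = −124.8 dBm

−124.8 dBm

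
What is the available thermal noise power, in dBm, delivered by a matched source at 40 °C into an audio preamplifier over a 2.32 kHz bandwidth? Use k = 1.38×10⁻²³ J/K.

T = 40 °C + 273.15 = 313.15 K
P_n = kTB = 1.38×10⁻²³ × 313.15 × 2.32×10³ = 1.00×10⁻¹⁷ W
In dBm: 10 log₁₀(1.00×10⁻¹⁷ / 10⁻³) = −140.0 dBm

−140.0 dBm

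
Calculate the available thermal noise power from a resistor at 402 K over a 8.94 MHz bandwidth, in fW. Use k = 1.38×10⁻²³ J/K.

P_n = kTB = 1.38×10⁻²³ × 402 × 8.94×10⁶ = 4.96×10⁻¹⁴ W = 49.6 fW

49.6 fW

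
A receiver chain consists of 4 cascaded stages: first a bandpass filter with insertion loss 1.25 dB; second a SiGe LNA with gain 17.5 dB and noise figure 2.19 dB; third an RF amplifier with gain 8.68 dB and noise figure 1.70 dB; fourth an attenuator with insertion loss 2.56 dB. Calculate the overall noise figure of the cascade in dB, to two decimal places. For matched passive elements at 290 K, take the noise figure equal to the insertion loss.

3.47 dB

Convert to linear (a loss of L dB is a gain of −L dB): F_i = 10^(NF_i/10), G_i = 10^(G_i,dB/10)
  Stage 1: F_1 = 10^(1.25/10) = 1.334, G_1 = 10^(−1.25/10) = 0.7499
  Stage 2: F_2 = 10^(2.19/10) = 1.656, G_2 = 10^(17.5/10) = 56.23
  Stage 3: F_3 = 10^(1.70/10) = 1.479, G_3 = 10^(8.68/10) = 7.379
  Stage 4: F_4 = 10^(2.56/10) = 1.803, G_4 = 10^(−2.56/10) = 0.5546
Friis cascade:
  F = 1.334 + (1.656 − 1)/0.7499 + (1.479 − 1)/42.17 + (1.803 − 1)/311.2 = 2.222
NF = 10 log₁₀(2.222) = 3.47 dB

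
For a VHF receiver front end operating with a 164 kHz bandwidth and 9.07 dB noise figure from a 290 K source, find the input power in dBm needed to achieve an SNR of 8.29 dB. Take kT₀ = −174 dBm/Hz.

Sensitivity = −174 + 10 log₁₀(B) + NF + SNR_min
= −174 + 52.15 + 9.07 + 8.29
= −104.49 dBm → −104.5 dBm

−104.5 dBm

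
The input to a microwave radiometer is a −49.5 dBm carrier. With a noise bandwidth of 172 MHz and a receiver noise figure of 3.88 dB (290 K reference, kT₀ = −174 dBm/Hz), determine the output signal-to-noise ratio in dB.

Noise floor: N = −174 + 10 log₁₀(B) + NF
10 log₁₀(1.72×10⁸) = 82.36 dB
N = −174 + 82.36 + 3.88 = −87.76 dBm
SNR = P_sig − N = −49.5 − (−87.76) = 38.26 dB → 38.3 dB

38.3 dB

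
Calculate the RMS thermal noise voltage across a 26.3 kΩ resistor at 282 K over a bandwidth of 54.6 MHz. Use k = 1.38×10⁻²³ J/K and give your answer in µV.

150 µV

V_n = √(4kTRB)
4kTRB = 4 × 1.38×10⁻²³ × 282 × 2.63×10⁴ × 5.46×10⁷ = 2.24×10⁻⁸ V²
V_n = √(2.24×10⁻⁸) = 1.50×10⁻⁴ V = 150 µV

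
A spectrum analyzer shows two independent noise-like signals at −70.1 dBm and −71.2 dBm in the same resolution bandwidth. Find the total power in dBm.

Convert to linear, add, convert back:
P₁ = 9.77×10⁻¹¹ W, P₂ = 7.59×10⁻¹¹ W
P_tot = 1.74×10⁻¹⁰ W → 10 log₁₀(P_tot / 10⁻³) = −67.6 dBm

−67.6 dBm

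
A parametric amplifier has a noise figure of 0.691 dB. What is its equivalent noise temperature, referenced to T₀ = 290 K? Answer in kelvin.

F = 10^(0.691/10) = 1.17247
T_e = (F − 1)·T₀ = (1.17247 − 1) × 290 = 50.0 K

50.0 K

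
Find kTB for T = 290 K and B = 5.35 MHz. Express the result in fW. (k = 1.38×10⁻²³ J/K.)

21.4 fW

P_n = kTB = 1.38×10⁻²³ × 290 × 5.35×10⁶ = 2.14×10⁻¹⁴ W = 21.4 fW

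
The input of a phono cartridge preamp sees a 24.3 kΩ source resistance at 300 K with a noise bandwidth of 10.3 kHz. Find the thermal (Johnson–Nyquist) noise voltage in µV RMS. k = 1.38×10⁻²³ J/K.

2.04 µV

V_n = √(4kTRB)
4kTRB = 4 × 1.38×10⁻²³ × 300 × 2.43×10⁴ × 1.03×10⁴ = 4.14×10⁻¹² V²
V_n = √(4.14×10⁻¹²) = 2.04×10⁻⁶ V = 2.04 µV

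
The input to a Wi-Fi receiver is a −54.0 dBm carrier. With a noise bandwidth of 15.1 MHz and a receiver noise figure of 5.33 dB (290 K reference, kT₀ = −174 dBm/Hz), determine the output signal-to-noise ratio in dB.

Noise floor: N = −174 + 10 log₁₀(B) + NF
10 log₁₀(1.51×10⁷) = 71.79 dB
N = −174 + 71.79 + 5.33 = −96.88 dBm
SNR = P_sig − N = −54.0 − (−96.88) = 42.88 dB → 42.9 dB

42.9 dB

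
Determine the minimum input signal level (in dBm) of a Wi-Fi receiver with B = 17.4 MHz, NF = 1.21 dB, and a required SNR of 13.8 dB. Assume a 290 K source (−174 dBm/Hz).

−86.6 dBm

Sensitivity = −174 + 10 log₁₀(B) + NF + SNR_min
= −174 + 72.41 + 1.21 + 13.8
= −86.58 dBm → −86.6 dBm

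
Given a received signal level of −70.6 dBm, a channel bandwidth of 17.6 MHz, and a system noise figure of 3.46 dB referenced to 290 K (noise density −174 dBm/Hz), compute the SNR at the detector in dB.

27.5 dB

Noise floor: N = −174 + 10 log₁₀(B) + NF
10 log₁₀(1.76×10⁷) = 72.46 dB
N = −174 + 72.46 + 3.46 = −98.08 dBm
SNR = P_sig − N = −70.6 − (−98.08) = 27.48 dB → 27.5 dB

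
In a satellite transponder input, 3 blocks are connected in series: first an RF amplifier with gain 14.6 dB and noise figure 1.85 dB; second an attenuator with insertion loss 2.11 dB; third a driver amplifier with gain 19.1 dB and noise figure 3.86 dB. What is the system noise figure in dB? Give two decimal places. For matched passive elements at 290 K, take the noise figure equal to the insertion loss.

Convert to linear (a loss of L dB is a gain of −L dB): F_i = 10^(NF_i/10), G_i = 10^(G_i,dB/10)
  Stage 1: F_1 = 10^(1.85/10) = 1.531, G_1 = 10^(14.6/10) = 28.84
  Stage 2: F_2 = 10^(2.11/10) = 1.626, G_2 = 10^(−2.11/10) = 0.6152
  Stage 3: F_3 = 10^(3.86/10) = 2.432, G_3 = 10^(19.1/10) = 81.28
Friis cascade:
  F = 1.531 + (1.626 − 1)/28.84 + (2.432 − 1)/17.74 = 1.634
NF = 10 log₁₀(1.634) = 2.13 dB

2.13 dB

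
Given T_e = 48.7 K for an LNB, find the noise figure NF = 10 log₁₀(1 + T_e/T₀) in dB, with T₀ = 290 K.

0.674 dB

F = 1 + T_e/T₀ = 1 + 48.7/290 = 1.16793
NF = 10 log₁₀(1.16793) = 0.674 dB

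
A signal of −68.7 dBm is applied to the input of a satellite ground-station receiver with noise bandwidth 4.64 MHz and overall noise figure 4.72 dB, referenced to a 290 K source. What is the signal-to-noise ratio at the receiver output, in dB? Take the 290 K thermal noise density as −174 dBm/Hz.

Noise floor: N = −174 + 10 log₁₀(B) + NF
10 log₁₀(4.64×10⁶) = 66.67 dB
N = −174 + 66.67 + 4.72 = −102.61 dBm
SNR = P_sig − N = −68.7 − (−102.61) = 33.91 dB → 33.9 dB

33.9 dB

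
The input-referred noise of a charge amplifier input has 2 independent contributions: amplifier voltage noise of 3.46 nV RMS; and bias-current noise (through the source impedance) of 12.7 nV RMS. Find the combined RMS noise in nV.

13.2 nV

Uncorrelated sources add in power (mean-square): V_tot = √(ΣV_i²)
V_tot = √[(3.46×10⁻⁹)² + (1.27×10⁻⁸)²] = 1.32×10⁻⁸ V = 13.2 nV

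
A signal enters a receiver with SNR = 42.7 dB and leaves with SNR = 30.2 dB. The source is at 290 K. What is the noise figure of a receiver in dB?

12.5 dB

NF (dB) = SNR_in(dB) − SNR_out(dB) when the source is at T₀
NF = 42.7 − 30.2 = 12.5 dB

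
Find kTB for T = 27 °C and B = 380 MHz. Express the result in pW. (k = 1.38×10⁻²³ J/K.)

1.57 pW

T = 27 °C + 273.15 = 300.15 K
P_n = kTB = 1.38×10⁻²³ × 300.15 × 3.80×10⁸ = 1.57×10⁻¹² W = 1.57 pW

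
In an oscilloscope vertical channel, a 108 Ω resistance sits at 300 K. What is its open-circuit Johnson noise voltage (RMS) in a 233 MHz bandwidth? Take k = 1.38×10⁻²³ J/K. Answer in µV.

V_n = √(4kTRB)
4kTRB = 4 × 1.38×10⁻²³ × 300 × 1.08×10² × 2.33×10⁸ = 4.17×10⁻¹⁰ V²
V_n = √(4.17×10⁻¹⁰) = 2.04×10⁻⁵ V = 20.4 µV

20.4 µV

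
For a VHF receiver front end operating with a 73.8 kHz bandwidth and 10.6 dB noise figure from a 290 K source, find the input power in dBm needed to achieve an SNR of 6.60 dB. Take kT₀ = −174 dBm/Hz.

Sensitivity = −174 + 10 log₁₀(B) + NF + SNR_min
= −174 + 48.68 + 10.6 + 6.60
= −108.12 dBm → −108.1 dBm

−108.1 dBm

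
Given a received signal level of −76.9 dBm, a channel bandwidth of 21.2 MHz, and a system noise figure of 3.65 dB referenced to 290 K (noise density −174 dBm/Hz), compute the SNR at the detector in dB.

20.2 dB

Noise floor: N = −174 + 10 log₁₀(B) + NF
10 log₁₀(2.12×10⁷) = 73.26 dB
N = −174 + 73.26 + 3.65 = −97.09 dBm
SNR = P_sig − N = −76.9 − (−97.09) = 20.19 dB → 20.2 dB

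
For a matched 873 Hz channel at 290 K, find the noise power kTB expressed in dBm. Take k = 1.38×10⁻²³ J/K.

−144.6 dBm

P_n = kTB = 1.38×10⁻²³ × 290 × 8.73×10² = 3.49×10⁻¹⁸ W
In dBm: 10 log₁₀(3.49×10⁻¹⁸ / 10⁻³) = −144.6 dBm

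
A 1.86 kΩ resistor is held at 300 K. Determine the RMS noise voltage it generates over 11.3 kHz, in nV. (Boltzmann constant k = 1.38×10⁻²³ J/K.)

590 nV

V_n = √(4kTRB)
4kTRB = 4 × 1.38×10⁻²³ × 300 × 1.86×10³ × 1.13×10⁴ = 3.48×10⁻¹³ V²
V_n = √(3.48×10⁻¹³) = 5.90×10⁻⁷ V = 590 nV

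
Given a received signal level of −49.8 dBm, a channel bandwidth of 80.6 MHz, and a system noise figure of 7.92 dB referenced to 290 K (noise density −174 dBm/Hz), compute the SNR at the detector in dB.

Noise floor: N = −174 + 10 log₁₀(B) + NF
10 log₁₀(8.06×10⁷) = 79.06 dB
N = −174 + 79.06 + 7.92 = −87.02 dBm
SNR = P_sig − N = −49.8 − (−87.02) = 37.22 dB → 37.2 dB

37.2 dB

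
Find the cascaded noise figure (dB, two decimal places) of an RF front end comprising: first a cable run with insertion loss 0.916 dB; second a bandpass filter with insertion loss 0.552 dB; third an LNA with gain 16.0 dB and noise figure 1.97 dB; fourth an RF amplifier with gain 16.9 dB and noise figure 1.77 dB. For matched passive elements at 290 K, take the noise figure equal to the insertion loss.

3.47 dB

Convert to linear (a loss of L dB is a gain of −L dB): F_i = 10^(NF_i/10), G_i = 10^(G_i,dB/10)
  Stage 1: F_1 = 10^(0.916/10) = 1.235, G_1 = 10^(−0.916/10) = 0.8098
  Stage 2: F_2 = 10^(0.552/10) = 1.136, G_2 = 10^(−0.552/10) = 0.8806
  Stage 3: F_3 = 10^(1.97/10) = 1.574, G_3 = 10^(16.0/10) = 39.81
  Stage 4: F_4 = 10^(1.77/10) = 1.503, G_4 = 10^(16.9/10) = 48.98
Friis cascade:
  F = 1.235 + (1.136 − 1)/0.8098 + (1.574 − 1)/0.7132 + (1.503 − 1)/28.39 = 2.225
NF = 10 log₁₀(2.225) = 3.47 dB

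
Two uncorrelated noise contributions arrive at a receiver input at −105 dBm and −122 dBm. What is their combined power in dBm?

Convert to linear, add, convert back:
P₁ = 3.16×10⁻¹⁴ W, P₂ = 6.31×10⁻¹⁶ W
P_tot = 3.23×10⁻¹⁴ W → 10 log₁₀(P_tot / 10⁻³) = −104.9 dBm

−104.9 dBm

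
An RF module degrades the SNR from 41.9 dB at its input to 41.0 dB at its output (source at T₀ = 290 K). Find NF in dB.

NF (dB) = SNR_in(dB) − SNR_out(dB) when the source is at T₀
NF = 41.9 − 41.0 = 0.9 dB

0.9 dB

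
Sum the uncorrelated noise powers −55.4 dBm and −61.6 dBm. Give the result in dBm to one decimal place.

Convert to linear, add, convert back:
P₁ = 2.88×10⁻⁹ W, P₂ = 6.92×10⁻¹⁰ W
P_tot = 3.58×10⁻⁹ W → 10 log₁₀(P_tot / 10⁻³) = −54.5 dBm

−54.5 dBm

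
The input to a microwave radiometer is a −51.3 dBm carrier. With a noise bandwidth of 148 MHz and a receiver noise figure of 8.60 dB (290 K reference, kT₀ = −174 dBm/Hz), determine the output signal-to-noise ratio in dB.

Noise floor: N = −174 + 10 log₁₀(B) + NF
10 log₁₀(1.48×10⁸) = 81.7 dB
N = −174 + 81.7 + 8.60 = −83.70 dBm
SNR = P_sig − N = −51.3 − (−83.70) = 32.40 dB → 32.4 dB

32.4 dB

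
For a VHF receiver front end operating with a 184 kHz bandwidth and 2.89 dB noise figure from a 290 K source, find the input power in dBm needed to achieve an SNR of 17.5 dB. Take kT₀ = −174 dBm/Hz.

−101.0 dBm

Sensitivity = −174 + 10 log₁₀(B) + NF + SNR_min
= −174 + 52.65 + 2.89 + 17.5
= −100.96 dBm → −101.0 dBm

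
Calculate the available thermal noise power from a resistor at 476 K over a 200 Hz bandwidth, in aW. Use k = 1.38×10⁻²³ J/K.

P_n = kTB = 1.38×10⁻²³ × 476 × 2.00×10² = 1.31×10⁻¹⁸ W = 1.31 aW

1.31 aW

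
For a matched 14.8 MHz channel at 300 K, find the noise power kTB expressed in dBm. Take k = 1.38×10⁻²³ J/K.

−102.1 dBm

P_n = kTB = 1.38×10⁻²³ × 300 × 1.48×10⁷ = 6.13×10⁻¹⁴ W
In dBm: 10 log₁₀(6.13×10⁻¹⁴ / 10⁻³) = −102.1 dBm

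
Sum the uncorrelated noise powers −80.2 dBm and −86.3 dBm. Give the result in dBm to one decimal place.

−79.2 dBm

Convert to linear, add, convert back:
P₁ = 9.55×10⁻¹² W, P₂ = 2.34×10⁻¹² W
P_tot = 1.19×10⁻¹¹ W → 10 log₁₀(P_tot / 10⁻³) = −79.2 dBm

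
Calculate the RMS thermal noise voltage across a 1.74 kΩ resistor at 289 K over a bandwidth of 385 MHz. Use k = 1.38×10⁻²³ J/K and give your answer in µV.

103 µV

V_n = √(4kTRB)
4kTRB = 4 × 1.38×10⁻²³ × 289 × 1.74×10³ × 3.85×10⁸ = 1.07×10⁻⁸ V²
V_n = √(1.07×10⁻⁸) = 1.03×10⁻⁴ V = 103 µV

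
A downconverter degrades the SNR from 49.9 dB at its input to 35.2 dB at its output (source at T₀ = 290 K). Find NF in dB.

NF (dB) = SNR_in(dB) − SNR_out(dB) when the source is at T₀
NF = 49.9 − 35.2 = 14.7 dB

14.7 dB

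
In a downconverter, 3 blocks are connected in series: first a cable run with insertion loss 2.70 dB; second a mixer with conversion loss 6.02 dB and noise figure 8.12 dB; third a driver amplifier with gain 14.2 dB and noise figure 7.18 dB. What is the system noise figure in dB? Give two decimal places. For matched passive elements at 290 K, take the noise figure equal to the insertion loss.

16.39 dB

Convert to linear (a loss of L dB is a gain of −L dB): F_i = 10^(NF_i/10), G_i = 10^(G_i,dB/10)
  Stage 1: F_1 = 10^(2.70/10) = 1.862, G_1 = 10^(−2.70/10) = 0.5370
  Stage 2: F_2 = 10^(8.12/10) = 6.486, G_2 = 10^(−6.02/10) = 0.2500
  Stage 3: F_3 = 10^(7.18/10) = 5.224, G_3 = 10^(14.2/10) = 26.30
Friis cascade:
  F = 1.862 + (6.486 − 1)/0.5370 + (5.224 − 1)/0.1343 = 43.54
NF = 10 log₁₀(43.54) = 16.39 dB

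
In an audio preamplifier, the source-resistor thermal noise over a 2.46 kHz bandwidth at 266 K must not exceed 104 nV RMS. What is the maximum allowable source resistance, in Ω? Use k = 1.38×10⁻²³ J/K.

299 Ω

Johnson–Nyquist: V_n = √(4kTRB) ⇒ R = V_n² / (4kTB)
4kTB = 4 × 1.38×10⁻²³ × 266 × 2.46×10³ = 3.61×10⁻¹⁷
R = (1.04×10⁻⁷)² / 3.61×10⁻¹⁷ = 2.99×10² Ω = 299 Ω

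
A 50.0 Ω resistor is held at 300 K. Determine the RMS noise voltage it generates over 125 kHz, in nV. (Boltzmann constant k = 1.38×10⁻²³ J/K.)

V_n = √(4kTRB)
4kTRB = 4 × 1.38×10⁻²³ × 300 × 5.00×10¹ × 1.25×10⁵ = 1.03×10⁻¹³ V²
V_n = √(1.03×10⁻¹³) = 3.22×10⁻⁷ V = 322 nV

322 nV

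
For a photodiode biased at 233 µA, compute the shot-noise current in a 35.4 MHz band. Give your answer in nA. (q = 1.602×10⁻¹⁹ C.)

I_n = √(2qI·B)
2qI·B = 2 × 1.602×10⁻¹⁹ × 2.33×10⁻⁴ × 3.54×10⁷ = 2.64×10⁻¹⁵ A²
I_n = √(2.64×10⁻¹⁵) = 5.14×10⁻⁸ A = 51.4 nA

51.4 nA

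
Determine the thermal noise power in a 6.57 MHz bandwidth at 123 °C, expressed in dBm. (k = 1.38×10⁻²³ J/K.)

T = 123 °C + 273.15 = 396.15 K
P_n = kTB = 1.38×10⁻²³ × 396.15 × 6.57×10⁶ = 3.59×10⁻¹⁴ W
In dBm: 10 log₁₀(3.59×10⁻¹⁴ / 10⁻³) = −104.4 dBm

−104.4 dBm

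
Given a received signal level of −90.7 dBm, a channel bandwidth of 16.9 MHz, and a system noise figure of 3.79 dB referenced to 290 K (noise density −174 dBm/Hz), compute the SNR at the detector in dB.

7.2 dB

Noise floor: N = −174 + 10 log₁₀(B) + NF
10 log₁₀(1.69×10⁷) = 72.28 dB
N = −174 + 72.28 + 3.79 = −97.93 dBm
SNR = P_sig − N = −90.7 − (−97.93) = 7.23 dB → 7.2 dB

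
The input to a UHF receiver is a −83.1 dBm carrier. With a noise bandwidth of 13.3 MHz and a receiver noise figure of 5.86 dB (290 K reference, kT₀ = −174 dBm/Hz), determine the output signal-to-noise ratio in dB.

13.8 dB

Noise floor: N = −174 + 10 log₁₀(B) + NF
10 log₁₀(1.33×10⁷) = 71.24 dB
N = −174 + 71.24 + 5.86 = −96.90 dBm
SNR = P_sig − N = −83.1 − (−96.90) = 13.80 dB → 13.8 dB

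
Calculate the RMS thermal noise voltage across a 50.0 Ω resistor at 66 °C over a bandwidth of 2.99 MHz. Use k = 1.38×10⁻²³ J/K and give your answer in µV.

1.67 µV

T = 66 °C + 273.15 = 339.15 K
V_n = √(4kTRB)
4kTRB = 4 × 1.38×10⁻²³ × 339.15 × 5.00×10¹ × 2.99×10⁶ = 2.80×10⁻¹² V²
V_n = √(2.80×10⁻¹²) = 1.67×10⁻⁶ V = 1.67 µV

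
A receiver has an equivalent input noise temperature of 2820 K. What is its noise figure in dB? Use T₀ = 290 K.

10.30 dB

F = 1 + T_e/T₀ = 1 + 2820/290 = 10.7241
NF = 10 log₁₀(10.7241) = 10.30 dB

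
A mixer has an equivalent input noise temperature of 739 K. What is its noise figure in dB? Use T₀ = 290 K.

5.50 dB

F = 1 + T_e/T₀ = 1 + 739/290 = 3.54828
NF = 10 log₁₀(3.54828) = 5.50 dB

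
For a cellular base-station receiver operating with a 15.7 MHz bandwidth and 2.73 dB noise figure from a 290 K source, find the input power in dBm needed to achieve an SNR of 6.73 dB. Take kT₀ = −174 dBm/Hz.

−92.6 dBm

Sensitivity = −174 + 10 log₁₀(B) + NF + SNR_min
= −174 + 71.96 + 2.73 + 6.73
= −92.58 dBm → −92.6 dBm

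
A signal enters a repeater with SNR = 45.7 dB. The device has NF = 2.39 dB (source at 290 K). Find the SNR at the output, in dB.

By definition F = SNR_in/SNR_out, so in dB: SNR_out = SNR_in − NF
SNR_out = 45.7 − 2.39 = 43.31 dB

43.31 dB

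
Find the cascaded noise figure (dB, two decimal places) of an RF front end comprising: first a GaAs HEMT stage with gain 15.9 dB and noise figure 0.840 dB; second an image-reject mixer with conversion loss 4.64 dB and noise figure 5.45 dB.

1.06 dB

Convert to linear (a loss of L dB is a gain of −L dB): F_i = 10^(NF_i/10), G_i = 10^(G_i,dB/10)
  Stage 1: F_1 = 10^(0.840/10) = 1.213, G_1 = 10^(15.9/10) = 38.90
  Stage 2: F_2 = 10^(5.45/10) = 3.508, G_2 = 10^(−4.64/10) = 0.3436
Friis cascade:
  F = 1.213 + (3.508 − 1)/38.90 = 1.278
NF = 10 log₁₀(1.278) = 1.06 dB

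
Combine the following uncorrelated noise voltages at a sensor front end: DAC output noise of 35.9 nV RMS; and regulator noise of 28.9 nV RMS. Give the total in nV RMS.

Uncorrelated sources add in power (mean-square): V_tot = √(ΣV_i²)
V_tot = √[(3.59×10⁻⁸)² + (2.89×10⁻⁸)²] = 4.61×10⁻⁸ V = 46.1 nV

46.1 nV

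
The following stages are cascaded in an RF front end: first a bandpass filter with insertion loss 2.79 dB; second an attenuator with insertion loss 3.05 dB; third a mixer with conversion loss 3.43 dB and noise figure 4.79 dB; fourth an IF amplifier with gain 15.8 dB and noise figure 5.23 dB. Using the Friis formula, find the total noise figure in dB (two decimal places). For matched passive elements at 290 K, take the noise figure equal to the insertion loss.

Convert to linear (a loss of L dB is a gain of −L dB): F_i = 10^(NF_i/10), G_i = 10^(G_i,dB/10)
  Stage 1: F_1 = 10^(2.79/10) = 1.901, G_1 = 10^(−2.79/10) = 0.5260
  Stage 2: F_2 = 10^(3.05/10) = 2.018, G_2 = 10^(−3.05/10) = 0.4955
  Stage 3: F_3 = 10^(4.79/10) = 3.013, G_3 = 10^(−3.43/10) = 0.4539
  Stage 4: F_4 = 10^(5.23/10) = 3.334, G_4 = 10^(15.8/10) = 38.02
Friis cascade:
  F = 1.901 + (2.018 − 1)/0.5260 + (3.013 − 1)/0.2606 + (3.334 − 1)/0.1183 = 31.29
NF = 10 log₁₀(31.29) = 14.95 dB

14.95 dB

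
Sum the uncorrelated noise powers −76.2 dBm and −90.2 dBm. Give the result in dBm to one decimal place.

−76.0 dBm

Convert to linear, add, convert back:
P₁ = 2.40×10⁻¹¹ W, P₂ = 9.55×10⁻¹³ W
P_tot = 2.49×10⁻¹¹ W → 10 log₁₀(P_tot / 10⁻³) = −76.0 dBm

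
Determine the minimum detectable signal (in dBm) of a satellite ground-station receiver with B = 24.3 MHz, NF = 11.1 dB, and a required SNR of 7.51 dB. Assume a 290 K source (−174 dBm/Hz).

−81.5 dBm

Sensitivity = −174 + 10 log₁₀(B) + NF + SNR_min
= −174 + 73.86 + 11.1 + 7.51
= −81.53 dBm → −81.5 dBm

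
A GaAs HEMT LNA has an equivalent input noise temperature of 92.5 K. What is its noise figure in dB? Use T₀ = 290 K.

F = 1 + T_e/T₀ = 1 + 92.5/290 = 1.31897
NF = 10 log₁₀(1.31897) = 1.20 dB

1.20 dB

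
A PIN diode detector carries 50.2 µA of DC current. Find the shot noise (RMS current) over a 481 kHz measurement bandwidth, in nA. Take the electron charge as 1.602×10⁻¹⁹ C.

2.78 nA

I_n = √(2qI·B)
2qI·B = 2 × 1.602×10⁻¹⁹ × 5.02×10⁻⁵ × 4.81×10⁵ = 7.74×10⁻¹⁸ A²
I_n = √(7.74×10⁻¹⁸) = 2.78×10⁻⁹ A = 2.78 nA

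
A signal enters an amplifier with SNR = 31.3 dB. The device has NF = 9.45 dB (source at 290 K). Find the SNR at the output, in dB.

By definition F = SNR_in/SNR_out, so in dB: SNR_out = SNR_in − NF
SNR_out = 31.3 − 9.45 = 21.85 dB

21.85 dB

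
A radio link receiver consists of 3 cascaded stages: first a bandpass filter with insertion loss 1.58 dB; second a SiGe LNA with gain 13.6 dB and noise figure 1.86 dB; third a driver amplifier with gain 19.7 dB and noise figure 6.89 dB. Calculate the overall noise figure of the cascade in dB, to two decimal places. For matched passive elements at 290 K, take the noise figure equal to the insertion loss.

3.90 dB

Convert to linear (a loss of L dB is a gain of −L dB): F_i = 10^(NF_i/10), G_i = 10^(G_i,dB/10)
  Stage 1: F_1 = 10^(1.58/10) = 1.439, G_1 = 10^(−1.58/10) = 0.6950
  Stage 2: F_2 = 10^(1.86/10) = 1.535, G_2 = 10^(13.6/10) = 22.91
  Stage 3: F_3 = 10^(6.89/10) = 4.887, G_3 = 10^(19.7/10) = 93.33
Friis cascade:
  F = 1.439 + (1.535 − 1)/0.6950 + (4.887 − 1)/15.92 = 2.452
NF = 10 log₁₀(2.452) = 3.90 dB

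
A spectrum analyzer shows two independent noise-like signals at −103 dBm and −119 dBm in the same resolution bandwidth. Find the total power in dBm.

−102.9 dBm

Convert to linear, add, convert back:
P₁ = 5.01×10⁻¹⁴ W, P₂ = 1.26×10⁻¹⁵ W
P_tot = 5.14×10⁻¹⁴ W → 10 log₁₀(P_tot / 10⁻³) = −102.9 dBm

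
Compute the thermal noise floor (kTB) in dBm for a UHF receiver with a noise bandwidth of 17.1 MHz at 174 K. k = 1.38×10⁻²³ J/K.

−103.9 dBm

P_n = kTB = 1.38×10⁻²³ × 174 × 1.71×10⁷ = 4.11×10⁻¹⁴ W
In dBm: 10 log₁₀(4.11×10⁻¹⁴ / 10⁻³) = −103.9 dBm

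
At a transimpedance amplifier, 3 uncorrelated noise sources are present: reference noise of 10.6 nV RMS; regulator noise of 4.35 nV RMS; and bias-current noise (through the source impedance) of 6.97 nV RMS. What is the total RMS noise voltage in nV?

Uncorrelated sources add in power (mean-square): V_tot = √(ΣV_i²)
V_tot = √[(1.06×10⁻⁸)² + (4.35×10⁻⁹)² + (6.97×10⁻⁹)²] = 1.34×10⁻⁸ V = 13.4 nV

13.4 nV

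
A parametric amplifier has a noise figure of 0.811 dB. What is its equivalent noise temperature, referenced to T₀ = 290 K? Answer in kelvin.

59.5 K

F = 10^(0.811/10) = 1.20531
T_e = (F − 1)·T₀ = (1.20531 − 1) × 290 = 59.5 K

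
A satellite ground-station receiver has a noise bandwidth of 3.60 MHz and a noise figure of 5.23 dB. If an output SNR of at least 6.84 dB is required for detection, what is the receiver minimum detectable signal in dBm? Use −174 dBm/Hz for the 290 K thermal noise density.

Sensitivity = −174 + 10 log₁₀(B) + NF + SNR_min
= −174 + 65.56 + 5.23 + 6.84
= −96.37 dBm → −96.4 dBm

−96.4 dBm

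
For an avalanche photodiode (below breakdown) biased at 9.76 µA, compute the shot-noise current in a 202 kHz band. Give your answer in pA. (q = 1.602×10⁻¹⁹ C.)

795 pA

I_n = √(2qI·B)
2qI·B = 2 × 1.602×10⁻¹⁹ × 9.76×10⁻⁶ × 2.02×10⁵ = 6.32×10⁻¹⁹ A²
I_n = √(6.32×10⁻¹⁹) = 7.95×10⁻¹⁰ A = 795 pA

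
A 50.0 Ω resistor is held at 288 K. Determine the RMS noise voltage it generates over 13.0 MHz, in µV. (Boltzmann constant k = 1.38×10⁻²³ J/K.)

V_n = √(4kTRB)
4kTRB = 4 × 1.38×10⁻²³ × 288 × 5.00×10¹ × 1.30×10⁷ = 1.03×10⁻¹¹ V²
V_n = √(1.03×10⁻¹¹) = 3.21×10⁻⁶ V = 3.21 µV

3.21 µV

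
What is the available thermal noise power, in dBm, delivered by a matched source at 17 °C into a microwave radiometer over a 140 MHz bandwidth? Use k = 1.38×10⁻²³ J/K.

−92.5 dBm

T = 17 °C + 273.15 = 290.15 K
P_n = kTB = 1.38×10⁻²³ × 290.15 × 1.40×10⁸ = 5.61×10⁻¹³ W
In dBm: 10 log₁₀(5.61×10⁻¹³ / 10⁻³) = −92.5 dBm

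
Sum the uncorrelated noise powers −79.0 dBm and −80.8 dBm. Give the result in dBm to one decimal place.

Convert to linear, add, convert back:
P₁ = 1.26×10⁻¹¹ W, P₂ = 8.32×10⁻¹² W
P_tot = 2.09×10⁻¹¹ W → 10 log₁₀(P_tot / 10⁻³) = −76.8 dBm

−76.8 dBm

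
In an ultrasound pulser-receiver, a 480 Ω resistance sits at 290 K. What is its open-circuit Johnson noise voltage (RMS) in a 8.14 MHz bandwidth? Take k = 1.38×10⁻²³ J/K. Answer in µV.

V_n = √(4kTRB)
4kTRB = 4 × 1.38×10⁻²³ × 290 × 4.80×10² × 8.14×10⁶ = 6.25×10⁻¹¹ V²
V_n = √(6.25×10⁻¹¹) = 7.91×10⁻⁶ V = 7.91 µV

7.91 µV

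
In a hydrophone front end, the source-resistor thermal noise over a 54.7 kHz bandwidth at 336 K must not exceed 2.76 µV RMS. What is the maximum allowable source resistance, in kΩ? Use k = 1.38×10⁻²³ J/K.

Johnson–Nyquist: V_n = √(4kTRB) ⇒ R = V_n² / (4kTB)
4kTB = 4 × 1.38×10⁻²³ × 336 × 5.47×10⁴ = 1.01×10⁻¹⁵
R = (2.76×10⁻⁶)² / 1.01×10⁻¹⁵ = 7.51×10³ Ω = 7.51 kΩ

7.51 kΩ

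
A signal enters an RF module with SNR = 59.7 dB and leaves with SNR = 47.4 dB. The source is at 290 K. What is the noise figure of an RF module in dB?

12.3 dB

NF (dB) = SNR_in(dB) − SNR_out(dB) when the source is at T₀
NF = 59.7 − 47.4 = 12.3 dB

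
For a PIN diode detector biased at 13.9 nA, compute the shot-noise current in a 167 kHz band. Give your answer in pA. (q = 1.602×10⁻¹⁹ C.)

27.3 pA

I_n = √(2qI·B)
2qI·B = 2 × 1.602×10⁻¹⁹ × 1.39×10⁻⁸ × 1.67×10⁵ = 7.44×10⁻²² A²
I_n = √(7.44×10⁻²²) = 2.73×10⁻¹¹ A = 27.3 pA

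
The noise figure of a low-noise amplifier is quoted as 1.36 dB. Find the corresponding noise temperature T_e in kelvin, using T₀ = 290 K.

107 K

F = 10^(1.36/10) = 1.36773
T_e = (F − 1)·T₀ = (1.36773 − 1) × 290 = 107 K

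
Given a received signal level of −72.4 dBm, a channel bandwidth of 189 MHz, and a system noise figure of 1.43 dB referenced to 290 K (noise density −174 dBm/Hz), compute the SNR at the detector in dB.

Noise floor: N = −174 + 10 log₁₀(B) + NF
10 log₁₀(1.89×10⁸) = 82.76 dB
N = −174 + 82.76 + 1.43 = −89.81 dBm
SNR = P_sig − N = −72.4 − (−89.81) = 17.41 dB → 17.4 dB

17.4 dB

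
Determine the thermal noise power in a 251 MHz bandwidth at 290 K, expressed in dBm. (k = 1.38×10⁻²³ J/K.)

P_n = kTB = 1.38×10⁻²³ × 290 × 2.51×10⁸ = 1.00×10⁻¹² W
In dBm: 10 log₁₀(1.00×10⁻¹² / 10⁻³) = −90.0 dBm

−90.0 dBm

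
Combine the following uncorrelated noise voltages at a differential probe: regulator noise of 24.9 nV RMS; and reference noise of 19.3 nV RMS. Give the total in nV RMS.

Uncorrelated sources add in power (mean-square): V_tot = √(ΣV_i²)
V_tot = √[(2.49×10⁻⁸)² + (1.93×10⁻⁸)²] = 3.15×10⁻⁸ V = 31.5 nV

31.5 nV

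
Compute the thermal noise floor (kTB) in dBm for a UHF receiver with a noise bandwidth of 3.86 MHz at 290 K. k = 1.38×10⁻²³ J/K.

−108.1 dBm

P_n = kTB = 1.38×10⁻²³ × 290 × 3.86×10⁶ = 1.54×10⁻¹⁴ W
In dBm: 10 log₁₀(1.54×10⁻¹⁴ / 10⁻³) = −108.1 dBm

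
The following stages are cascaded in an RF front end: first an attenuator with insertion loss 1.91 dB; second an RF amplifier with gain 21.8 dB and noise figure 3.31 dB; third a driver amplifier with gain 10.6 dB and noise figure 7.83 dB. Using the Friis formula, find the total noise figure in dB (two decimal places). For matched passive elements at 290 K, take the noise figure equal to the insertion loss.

Convert to linear (a loss of L dB is a gain of −L dB): F_i = 10^(NF_i/10), G_i = 10^(G_i,dB/10)
  Stage 1: F_1 = 10^(1.91/10) = 1.552, G_1 = 10^(−1.91/10) = 0.6442
  Stage 2: F_2 = 10^(3.31/10) = 2.143, G_2 = 10^(21.8/10) = 151.4
  Stage 3: F_3 = 10^(7.83/10) = 6.067, G_3 = 10^(10.6/10) = 11.48
Friis cascade:
  F = 1.552 + (2.143 − 1)/0.6442 + (6.067 − 1)/97.50 = 3.379
NF = 10 log₁₀(3.379) = 5.29 dB

5.29 dB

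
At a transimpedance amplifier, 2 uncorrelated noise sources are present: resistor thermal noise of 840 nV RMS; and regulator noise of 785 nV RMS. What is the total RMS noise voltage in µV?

Uncorrelated sources add in power (mean-square): V_tot = √(ΣV_i²)
V_tot = √[(8.40×10⁻⁷)² + (7.85×10⁻⁷)²] = 1.15×10⁻⁶ V = 1.15 µV

1.15 µV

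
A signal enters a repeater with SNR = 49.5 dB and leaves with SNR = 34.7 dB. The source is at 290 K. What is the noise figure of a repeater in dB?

14.8 dB

NF (dB) = SNR_in(dB) − SNR_out(dB) when the source is at T₀
NF = 49.5 − 34.7 = 14.8 dB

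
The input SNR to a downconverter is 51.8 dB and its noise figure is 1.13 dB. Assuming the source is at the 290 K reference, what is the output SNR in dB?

By definition F = SNR_in/SNR_out, so in dB: SNR_out = SNR_in − NF
SNR_out = 51.8 − 1.13 = 50.67 dB

50.67 dB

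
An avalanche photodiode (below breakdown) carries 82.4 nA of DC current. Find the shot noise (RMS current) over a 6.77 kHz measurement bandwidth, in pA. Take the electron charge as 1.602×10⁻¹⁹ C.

13.4 pA

I_n = √(2qI·B)
2qI·B = 2 × 1.602×10⁻¹⁹ × 8.24×10⁻⁸ × 6.77×10³ = 1.79×10⁻²² A²
I_n = √(1.79×10⁻²²) = 1.34×10⁻¹¹ A = 13.4 pA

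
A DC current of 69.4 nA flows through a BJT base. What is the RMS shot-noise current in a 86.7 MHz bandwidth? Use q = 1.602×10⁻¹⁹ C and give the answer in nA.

I_n = √(2qI·B)
2qI·B = 2 × 1.602×10⁻¹⁹ × 6.94×10⁻⁸ × 8.67×10⁷ = 1.93×10⁻¹⁸ A²
I_n = √(1.93×10⁻¹⁸) = 1.39×10⁻⁹ A = 1.39 nA

1.39 nA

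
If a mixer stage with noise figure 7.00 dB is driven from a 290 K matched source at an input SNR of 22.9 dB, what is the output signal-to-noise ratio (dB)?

By definition F = SNR_in/SNR_out, so in dB: SNR_out = SNR_in − NF
SNR_out = 22.9 − 7.00 = 15.90 dB

15.90 dB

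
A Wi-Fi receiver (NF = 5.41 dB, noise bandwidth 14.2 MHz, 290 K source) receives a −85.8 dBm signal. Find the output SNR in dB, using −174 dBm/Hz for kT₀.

11.3 dB

Noise floor: N = −174 + 10 log₁₀(B) + NF
10 log₁₀(1.42×10⁷) = 71.52 dB
N = −174 + 71.52 + 5.41 = −97.07 dBm
SNR = P_sig − N = −85.8 − (−97.07) = 11.27 dB → 11.3 dB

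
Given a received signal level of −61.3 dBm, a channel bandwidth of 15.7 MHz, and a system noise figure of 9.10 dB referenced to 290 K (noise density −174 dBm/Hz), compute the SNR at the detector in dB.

Noise floor: N = −174 + 10 log₁₀(B) + NF
10 log₁₀(1.57×10⁷) = 71.96 dB
N = −174 + 71.96 + 9.10 = −92.94 dBm
SNR = P_sig − N = −61.3 − (−92.94) = 31.64 dB → 31.6 dB

31.6 dB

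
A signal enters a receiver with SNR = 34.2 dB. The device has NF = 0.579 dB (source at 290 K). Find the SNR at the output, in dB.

By definition F = SNR_in/SNR_out, so in dB: SNR_out = SNR_in − NF
SNR_out = 34.2 − 0.579 = 33.621 dB

33.621 dB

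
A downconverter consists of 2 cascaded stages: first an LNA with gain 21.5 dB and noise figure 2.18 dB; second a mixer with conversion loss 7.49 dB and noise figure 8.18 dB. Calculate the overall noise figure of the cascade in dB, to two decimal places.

2.28 dB

Convert to linear (a loss of L dB is a gain of −L dB): F_i = 10^(NF_i/10), G_i = 10^(G_i,dB/10)
  Stage 1: F_1 = 10^(2.18/10) = 1.652, G_1 = 10^(21.5/10) = 141.3
  Stage 2: F_2 = 10^(8.18/10) = 6.577, G_2 = 10^(−7.49/10) = 0.1782
Friis cascade:
  F = 1.652 + (6.577 − 1)/141.3 = 1.691
NF = 10 log₁₀(1.691) = 2.28 dB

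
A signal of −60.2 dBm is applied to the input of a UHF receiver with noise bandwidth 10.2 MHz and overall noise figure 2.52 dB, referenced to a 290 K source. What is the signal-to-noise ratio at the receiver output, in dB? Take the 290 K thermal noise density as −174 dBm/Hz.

41.2 dB

Noise floor: N = −174 + 10 log₁₀(B) + NF
10 log₁₀(1.02×10⁷) = 70.09 dB
N = −174 + 70.09 + 2.52 = −101.39 dBm
SNR = P_sig − N = −60.2 − (−101.39) = 41.19 dB → 41.2 dB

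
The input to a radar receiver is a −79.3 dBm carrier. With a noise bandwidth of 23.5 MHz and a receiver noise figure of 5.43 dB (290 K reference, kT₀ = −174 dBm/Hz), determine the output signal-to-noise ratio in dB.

Noise floor: N = −174 + 10 log₁₀(B) + NF
10 log₁₀(2.35×10⁷) = 73.71 dB
N = −174 + 73.71 + 5.43 = −94.86 dBm
SNR = P_sig − N = −79.3 − (−94.86) = 15.56 dB → 15.6 dB

15.6 dB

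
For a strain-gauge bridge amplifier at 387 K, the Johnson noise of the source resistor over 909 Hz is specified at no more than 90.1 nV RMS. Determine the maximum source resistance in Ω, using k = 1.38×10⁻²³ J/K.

418 Ω

Johnson–Nyquist: V_n = √(4kTRB) ⇒ R = V_n² / (4kTB)
4kTB = 4 × 1.38×10⁻²³ × 387 × 9.09×10² = 1.94×10⁻¹⁷
R = (9.01×10⁻⁸)² / 1.94×10⁻¹⁷ = 4.18×10² Ω = 418 Ω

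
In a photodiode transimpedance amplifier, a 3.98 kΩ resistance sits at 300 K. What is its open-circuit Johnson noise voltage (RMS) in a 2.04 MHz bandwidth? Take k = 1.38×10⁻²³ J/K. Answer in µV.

V_n = √(4kTRB)
4kTRB = 4 × 1.38×10⁻²³ × 300 × 3.98×10³ × 2.04×10⁶ = 1.34×10⁻¹⁰ V²
V_n = √(1.34×10⁻¹⁰) = 1.16×10⁻⁵ V = 11.6 µV

11.6 µV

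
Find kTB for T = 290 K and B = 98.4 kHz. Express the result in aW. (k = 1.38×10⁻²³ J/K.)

394 aW

P_n = kTB = 1.38×10⁻²³ × 290 × 9.84×10⁴ = 3.94×10⁻¹⁶ W = 394 aW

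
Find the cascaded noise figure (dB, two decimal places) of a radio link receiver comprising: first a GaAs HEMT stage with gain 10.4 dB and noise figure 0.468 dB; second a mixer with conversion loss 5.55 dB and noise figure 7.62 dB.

Convert to linear (a loss of L dB is a gain of −L dB): F_i = 10^(NF_i/10), G_i = 10^(G_i,dB/10)
  Stage 1: F_1 = 10^(0.468/10) = 1.114, G_1 = 10^(10.4/10) = 10.96
  Stage 2: F_2 = 10^(7.62/10) = 5.781, G_2 = 10^(−5.55/10) = 0.2786
Friis cascade:
  F = 1.114 + (5.781 − 1)/10.96 = 1.550
NF = 10 log₁₀(1.550) = 1.90 dB

1.90 dB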